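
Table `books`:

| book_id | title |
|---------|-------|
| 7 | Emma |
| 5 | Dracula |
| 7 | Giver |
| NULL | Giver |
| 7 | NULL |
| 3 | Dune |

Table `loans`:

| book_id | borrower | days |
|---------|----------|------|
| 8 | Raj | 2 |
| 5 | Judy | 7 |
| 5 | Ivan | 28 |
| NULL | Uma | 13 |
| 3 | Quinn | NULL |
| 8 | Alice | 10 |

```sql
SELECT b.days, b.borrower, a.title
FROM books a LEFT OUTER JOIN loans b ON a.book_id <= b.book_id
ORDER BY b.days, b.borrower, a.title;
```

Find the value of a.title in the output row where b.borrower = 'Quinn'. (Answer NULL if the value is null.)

Dune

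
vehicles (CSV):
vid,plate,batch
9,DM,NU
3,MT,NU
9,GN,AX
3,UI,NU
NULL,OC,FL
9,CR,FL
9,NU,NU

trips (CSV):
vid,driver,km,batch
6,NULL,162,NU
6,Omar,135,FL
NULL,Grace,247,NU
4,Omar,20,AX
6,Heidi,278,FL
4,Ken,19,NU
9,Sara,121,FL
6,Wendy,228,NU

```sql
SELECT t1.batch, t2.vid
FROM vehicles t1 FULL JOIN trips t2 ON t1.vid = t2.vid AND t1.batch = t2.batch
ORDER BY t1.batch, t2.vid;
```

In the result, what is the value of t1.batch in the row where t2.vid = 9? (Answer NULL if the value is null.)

FL

FULL OUTER JOIN keeps every row from both sides; unmatched rows get NULL for the other side's columns.
Matching on t1.vid = t2.vid AND t1.batch = t2.batch. A NULL in a compared column never satisfies the condition.
- t1[0] vid=9, batch=NU → no match; kept with NULLs on the t2 side.
- t1[1] vid=3, batch=NU → no match; kept with NULLs on the t2 side.
- t1[2] vid=9, batch=AX → no match; kept with NULLs on the t2 side.
- t1[3] vid=3, batch=NU → no match; kept with NULLs on the t2 side.
- t1[4] vid=NULL, batch=FL → no match; kept with NULLs on the t2 side.
- t1[5] vid=9, batch=FL → 1 match(es) in t2 → 1 row(s).
- t1[6] vid=9, batch=NU → no match; kept with NULLs on the t2 side.
- 7 row(s) from t2 found no t1 partner → padded with NULL.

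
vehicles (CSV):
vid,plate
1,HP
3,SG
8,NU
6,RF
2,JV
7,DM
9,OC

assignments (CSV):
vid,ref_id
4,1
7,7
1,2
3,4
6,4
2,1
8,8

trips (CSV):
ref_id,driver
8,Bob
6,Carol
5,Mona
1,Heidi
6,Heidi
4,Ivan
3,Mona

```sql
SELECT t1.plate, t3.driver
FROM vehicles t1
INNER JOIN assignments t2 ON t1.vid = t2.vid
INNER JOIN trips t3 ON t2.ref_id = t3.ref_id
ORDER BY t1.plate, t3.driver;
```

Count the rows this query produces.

4

Evaluate left to right. First `vehicles t1 INNER JOIN assignments t2` on vid: 6 row(s).
Then INNER JOIN `trips t3` on ref_id: keep only rows whose t2.ref_id appears in t3.
Result: 4 row(s).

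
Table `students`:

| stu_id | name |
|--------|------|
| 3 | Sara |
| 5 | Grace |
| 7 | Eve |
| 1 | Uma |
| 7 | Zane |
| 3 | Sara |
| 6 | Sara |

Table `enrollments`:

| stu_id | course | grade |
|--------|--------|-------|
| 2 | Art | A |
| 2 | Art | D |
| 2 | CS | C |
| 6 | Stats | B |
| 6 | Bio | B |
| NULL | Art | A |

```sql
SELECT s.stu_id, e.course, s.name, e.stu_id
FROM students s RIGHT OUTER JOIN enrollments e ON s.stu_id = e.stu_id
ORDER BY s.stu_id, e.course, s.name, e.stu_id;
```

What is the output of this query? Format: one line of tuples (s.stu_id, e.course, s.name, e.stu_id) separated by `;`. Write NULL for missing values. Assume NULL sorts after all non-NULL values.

RIGHT JOIN keeps every row from `enrollments`; unmatched rows get NULL for `students`'s columns.
Matching on s.stu_id = e.stu_id. A NULL in a compared column never satisfies the condition.
Matched pairs: 2; unmatched e rows kept: 4.

(6, Bio, Sara, 6); (6, Stats, Sara, 6); (NULL, Art, NULL, 2); (NULL, Art, NULL, 2); (NULL, Art, NULL, NULL); (NULL, CS, NULL, 2)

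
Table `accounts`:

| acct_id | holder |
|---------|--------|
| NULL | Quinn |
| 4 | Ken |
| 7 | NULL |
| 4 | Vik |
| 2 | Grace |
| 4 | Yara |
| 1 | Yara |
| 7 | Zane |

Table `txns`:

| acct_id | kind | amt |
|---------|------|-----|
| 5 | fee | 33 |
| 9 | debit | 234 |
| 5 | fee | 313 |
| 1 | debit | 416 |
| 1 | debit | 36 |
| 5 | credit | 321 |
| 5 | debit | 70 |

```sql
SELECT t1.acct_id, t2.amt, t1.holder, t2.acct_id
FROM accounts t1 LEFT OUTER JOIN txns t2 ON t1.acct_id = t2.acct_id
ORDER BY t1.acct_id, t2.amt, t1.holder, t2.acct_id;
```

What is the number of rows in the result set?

9

LEFT JOIN keeps every row from `accounts`; unmatched rows get NULL for `txns`'s columns.
Matching on t1.acct_id = t2.acct_id. A NULL in a compared column never satisfies the condition.
- t1 row (acct_id=NULL): no match → kept, t2 columns NULL.
- t1 row (acct_id=4): no match → kept, t2 columns NULL.
- t1 row (acct_id=7): no match → kept, t2 columns NULL.
- t1 row (acct_id=4): no match → kept, t2 columns NULL.
- t1 row (acct_id=2): no match → kept, t2 columns NULL.
- t1 row (acct_id=4): no match → kept, t2 columns NULL.
- t1 row (acct_id=1): matches 2 t2 row(s) → 2 output row(s).
- t1 row (acct_id=7): no match → kept, t2 columns NULL.
Total: 2 matched + 7 padded = 9 rows.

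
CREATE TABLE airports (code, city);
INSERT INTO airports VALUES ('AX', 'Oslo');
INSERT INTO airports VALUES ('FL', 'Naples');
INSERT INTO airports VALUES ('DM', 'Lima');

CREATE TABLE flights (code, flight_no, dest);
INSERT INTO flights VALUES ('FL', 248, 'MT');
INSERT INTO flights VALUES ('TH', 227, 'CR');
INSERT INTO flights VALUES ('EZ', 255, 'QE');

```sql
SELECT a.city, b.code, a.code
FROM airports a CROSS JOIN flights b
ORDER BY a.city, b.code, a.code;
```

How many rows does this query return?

9

CROSS JOIN pairs every row of `airports` with every row of `flights`: 3 × 3 = 9 rows.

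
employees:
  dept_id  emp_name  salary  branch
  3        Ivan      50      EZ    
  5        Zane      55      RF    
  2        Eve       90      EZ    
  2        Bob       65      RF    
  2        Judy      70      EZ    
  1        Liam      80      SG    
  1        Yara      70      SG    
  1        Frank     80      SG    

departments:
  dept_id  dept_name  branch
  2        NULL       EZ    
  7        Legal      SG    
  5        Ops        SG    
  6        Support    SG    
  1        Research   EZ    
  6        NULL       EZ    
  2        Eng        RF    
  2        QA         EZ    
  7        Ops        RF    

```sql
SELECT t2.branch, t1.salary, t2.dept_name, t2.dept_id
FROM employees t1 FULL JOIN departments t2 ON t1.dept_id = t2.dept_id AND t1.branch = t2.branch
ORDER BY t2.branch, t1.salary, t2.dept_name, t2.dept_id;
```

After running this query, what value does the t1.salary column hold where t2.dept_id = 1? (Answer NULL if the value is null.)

NULL

FULL OUTER JOIN keeps every row from both sides; unmatched rows get NULL for the other side's columns.
Matching on t1.dept_id = t2.dept_id AND t1.branch = t2.branch.
Matched pairs: 5; unmatched t1 rows kept: 5; unmatched t2 rows kept: 6.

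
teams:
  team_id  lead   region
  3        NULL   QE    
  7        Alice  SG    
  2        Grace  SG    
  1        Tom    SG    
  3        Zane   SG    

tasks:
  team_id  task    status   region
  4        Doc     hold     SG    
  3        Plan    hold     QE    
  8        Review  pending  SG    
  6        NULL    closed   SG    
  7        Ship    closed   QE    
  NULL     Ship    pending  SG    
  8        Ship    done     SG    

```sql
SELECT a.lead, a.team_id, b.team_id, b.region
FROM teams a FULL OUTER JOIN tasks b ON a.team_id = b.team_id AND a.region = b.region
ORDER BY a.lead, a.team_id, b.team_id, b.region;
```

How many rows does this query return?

FULL OUTER JOIN keeps every row from both sides; unmatched rows get NULL for the other side's columns.
Matching on a.team_id = b.team_id AND a.region = b.region. A NULL in a compared column never satisfies the condition.
Matched pairs: 1; unmatched a rows kept: 4; unmatched b rows kept: 6.
Total: 1 matched + 10 padded = 11 rows.

11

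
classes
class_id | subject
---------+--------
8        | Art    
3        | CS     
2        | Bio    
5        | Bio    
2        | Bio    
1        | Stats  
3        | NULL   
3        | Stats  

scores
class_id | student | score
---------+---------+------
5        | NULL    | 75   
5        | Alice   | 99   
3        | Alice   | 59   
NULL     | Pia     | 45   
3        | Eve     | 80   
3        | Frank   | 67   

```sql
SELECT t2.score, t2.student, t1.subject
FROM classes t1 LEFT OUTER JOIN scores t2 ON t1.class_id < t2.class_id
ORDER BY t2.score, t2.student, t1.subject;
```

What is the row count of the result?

23

LEFT JOIN keeps every row from `classes`; unmatched rows get NULL for `scores`'s columns.
Matching on t1.class_id < t2.class_id. A NULL in a compared column never satisfies the condition.
- t1 row (class_id=8): no match → kept, t2 columns NULL.
- t1 row (class_id=3): matches 2 t2 row(s) → 2 output row(s).
- t1 row (class_id=2): matches 5 t2 row(s) → 5 output row(s).
- t1 row (class_id=5): no match → kept, t2 columns NULL.
- t1 row (class_id=2): matches 5 t2 row(s) → 5 output row(s).
- t1 row (class_id=1): matches 5 t2 row(s) → 5 output row(s).
- t1 row (class_id=3): matches 2 t2 row(s) → 2 output row(s).
- t1 row (class_id=3): matches 2 t2 row(s) → 2 output row(s).
Total: 21 matched + 2 padded = 23 rows.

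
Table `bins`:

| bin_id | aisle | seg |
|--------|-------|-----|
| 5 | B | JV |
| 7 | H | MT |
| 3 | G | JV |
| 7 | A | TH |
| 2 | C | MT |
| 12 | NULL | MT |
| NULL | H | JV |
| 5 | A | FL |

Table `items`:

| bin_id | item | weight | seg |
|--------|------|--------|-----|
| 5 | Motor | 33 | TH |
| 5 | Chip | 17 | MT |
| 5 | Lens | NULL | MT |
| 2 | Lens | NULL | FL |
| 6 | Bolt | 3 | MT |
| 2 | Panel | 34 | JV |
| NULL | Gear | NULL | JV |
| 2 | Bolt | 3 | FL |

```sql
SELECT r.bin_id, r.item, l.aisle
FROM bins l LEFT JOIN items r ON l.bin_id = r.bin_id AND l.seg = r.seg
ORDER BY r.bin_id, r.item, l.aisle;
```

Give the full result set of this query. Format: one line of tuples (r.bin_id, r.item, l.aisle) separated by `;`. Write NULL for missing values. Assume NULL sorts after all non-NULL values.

LEFT JOIN keeps every row from `bins`; unmatched rows get NULL for `items`'s columns.
Matching on l.bin_id = r.bin_id AND l.seg = r.seg. A NULL in a compared column never satisfies the condition.
Matched pairs: 0; unmatched l rows kept: 8.

(NULL, NULL, A); (NULL, NULL, A); (NULL, NULL, B); (NULL, NULL, C); (NULL, NULL, G); (NULL, NULL, H); (NULL, NULL, H); (NULL, NULL, NULL)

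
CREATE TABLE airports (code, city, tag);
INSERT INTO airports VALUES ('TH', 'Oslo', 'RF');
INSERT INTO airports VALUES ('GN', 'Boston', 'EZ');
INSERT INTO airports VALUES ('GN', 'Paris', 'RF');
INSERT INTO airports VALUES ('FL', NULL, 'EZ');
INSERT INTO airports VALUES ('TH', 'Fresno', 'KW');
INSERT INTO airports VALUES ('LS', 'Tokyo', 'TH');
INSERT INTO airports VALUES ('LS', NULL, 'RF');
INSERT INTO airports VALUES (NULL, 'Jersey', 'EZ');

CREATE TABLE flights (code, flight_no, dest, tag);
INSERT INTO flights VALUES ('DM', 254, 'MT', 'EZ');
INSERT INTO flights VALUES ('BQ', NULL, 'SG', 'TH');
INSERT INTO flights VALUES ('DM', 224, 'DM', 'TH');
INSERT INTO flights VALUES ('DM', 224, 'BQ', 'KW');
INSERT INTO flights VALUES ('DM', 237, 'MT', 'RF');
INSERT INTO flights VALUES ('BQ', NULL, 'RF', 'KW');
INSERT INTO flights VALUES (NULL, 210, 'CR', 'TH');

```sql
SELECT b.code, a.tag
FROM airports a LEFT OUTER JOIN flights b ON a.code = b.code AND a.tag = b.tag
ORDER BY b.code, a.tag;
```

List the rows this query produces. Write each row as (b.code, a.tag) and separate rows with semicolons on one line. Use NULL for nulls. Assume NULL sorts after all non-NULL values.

LEFT JOIN keeps every row from `airports`; unmatched rows get NULL for `flights`'s columns.
Matching on a.code = b.code AND a.tag = b.tag. A NULL in a compared column never satisfies the condition.
Matched pairs: 0; unmatched a rows kept: 8.

(NULL, EZ); (NULL, EZ); (NULL, EZ); (NULL, KW); (NULL, RF); (NULL, RF); (NULL, RF); (NULL, TH)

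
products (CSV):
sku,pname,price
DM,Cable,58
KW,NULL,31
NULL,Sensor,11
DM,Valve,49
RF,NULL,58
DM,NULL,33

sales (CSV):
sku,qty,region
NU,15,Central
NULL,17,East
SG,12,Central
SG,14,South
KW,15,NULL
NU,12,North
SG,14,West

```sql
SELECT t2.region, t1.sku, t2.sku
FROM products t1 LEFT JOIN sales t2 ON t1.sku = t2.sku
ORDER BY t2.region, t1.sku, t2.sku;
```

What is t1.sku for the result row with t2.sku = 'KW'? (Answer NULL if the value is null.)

KW

LEFT JOIN keeps every row from `products`; unmatched rows get NULL for `sales`'s columns.
Matching on t1.sku = t2.sku. A NULL in a compared column never satisfies the condition.
- t1[0] sku=DM → no match; kept with NULLs on the t2 side.
- t1[1] sku=KW → 1 match(es) in t2 → 1 row(s).
- t1[2] sku=NULL → no match; kept with NULLs on the t2 side.
- t1[3] sku=DM → no match; kept with NULLs on the t2 side.
- t1[4] sku=RF → no match; kept with NULLs on the t2 side.
- t1[5] sku=DM → no match; kept with NULLs on the t2 side.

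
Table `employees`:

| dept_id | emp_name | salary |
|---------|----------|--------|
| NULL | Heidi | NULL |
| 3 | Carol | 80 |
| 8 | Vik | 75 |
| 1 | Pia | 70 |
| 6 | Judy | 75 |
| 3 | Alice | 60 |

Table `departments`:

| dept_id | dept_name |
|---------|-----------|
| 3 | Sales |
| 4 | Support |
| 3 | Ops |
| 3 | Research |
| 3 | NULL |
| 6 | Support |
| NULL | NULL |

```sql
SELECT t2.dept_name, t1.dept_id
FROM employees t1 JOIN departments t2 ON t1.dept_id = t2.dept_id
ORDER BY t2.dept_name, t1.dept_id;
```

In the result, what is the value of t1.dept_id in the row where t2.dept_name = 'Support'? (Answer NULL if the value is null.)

INNER JOIN keeps only pairs where the ON condition holds.
Matching on t1.dept_id = t2.dept_id. A NULL in a compared column never satisfies the condition.
Matched pairs: 9.

6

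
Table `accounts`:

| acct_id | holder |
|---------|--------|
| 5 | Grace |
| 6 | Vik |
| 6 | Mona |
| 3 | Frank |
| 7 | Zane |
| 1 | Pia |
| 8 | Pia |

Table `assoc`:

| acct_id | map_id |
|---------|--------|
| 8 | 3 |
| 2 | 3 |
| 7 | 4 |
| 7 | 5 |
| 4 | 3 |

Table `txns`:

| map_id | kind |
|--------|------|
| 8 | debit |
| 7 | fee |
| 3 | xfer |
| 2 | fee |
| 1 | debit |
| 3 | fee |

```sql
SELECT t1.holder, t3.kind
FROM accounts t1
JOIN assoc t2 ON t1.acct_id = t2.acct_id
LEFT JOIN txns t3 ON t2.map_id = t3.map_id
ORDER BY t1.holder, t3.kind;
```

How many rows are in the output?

Evaluate left to right. First `accounts t1 INNER JOIN assoc t2` on acct_id: 3 row(s).
Then LEFT JOIN `txns t3` on map_id: each of those 3 rows is kept; rows whose t2.map_id has no match in t3 get NULL for t3's columns.
Result: 4 row(s).

4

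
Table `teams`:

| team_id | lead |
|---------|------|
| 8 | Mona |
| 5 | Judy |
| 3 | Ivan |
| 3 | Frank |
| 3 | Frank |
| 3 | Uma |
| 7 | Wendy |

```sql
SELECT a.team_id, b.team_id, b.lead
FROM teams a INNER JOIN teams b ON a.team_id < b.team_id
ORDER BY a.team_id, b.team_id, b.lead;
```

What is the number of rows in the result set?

15

INNER JOIN keeps only pairs where the ON condition holds.
Matching on a.team_id < b.team_id.
- team_id=8: no matching b row, dropped.
- team_id=5: 2 matching b row(s), so 2 row(s) emitted.
- team_id=3: 3 matching b row(s), so 3 row(s) emitted.
- team_id=3: 3 matching b row(s), so 3 row(s) emitted.
- team_id=3: 3 matching b row(s), so 3 row(s) emitted.
- team_id=3: 3 matching b row(s), so 3 row(s) emitted.
- team_id=7: 1 matching b row(s), so 1 row(s) emitted.
Total: 15 rows.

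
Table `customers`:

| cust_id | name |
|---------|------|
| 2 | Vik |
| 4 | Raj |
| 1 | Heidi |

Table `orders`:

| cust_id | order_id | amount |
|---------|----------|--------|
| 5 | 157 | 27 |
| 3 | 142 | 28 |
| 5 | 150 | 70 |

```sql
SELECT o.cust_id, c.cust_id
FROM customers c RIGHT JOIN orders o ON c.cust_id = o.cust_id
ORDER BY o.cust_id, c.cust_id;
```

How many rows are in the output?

RIGHT JOIN keeps every row from `orders`; unmatched rows get NULL for `customers`'s columns.
Matching on c.cust_id = o.cust_id.
Matched pairs: 0; unmatched o rows kept: 3.
Total: 0 matched + 3 padded = 3 rows.

3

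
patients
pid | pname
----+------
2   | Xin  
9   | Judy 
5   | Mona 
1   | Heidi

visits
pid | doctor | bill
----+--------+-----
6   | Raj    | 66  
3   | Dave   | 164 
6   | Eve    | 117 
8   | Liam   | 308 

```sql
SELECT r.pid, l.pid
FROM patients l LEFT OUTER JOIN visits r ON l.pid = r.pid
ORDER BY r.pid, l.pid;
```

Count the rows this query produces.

4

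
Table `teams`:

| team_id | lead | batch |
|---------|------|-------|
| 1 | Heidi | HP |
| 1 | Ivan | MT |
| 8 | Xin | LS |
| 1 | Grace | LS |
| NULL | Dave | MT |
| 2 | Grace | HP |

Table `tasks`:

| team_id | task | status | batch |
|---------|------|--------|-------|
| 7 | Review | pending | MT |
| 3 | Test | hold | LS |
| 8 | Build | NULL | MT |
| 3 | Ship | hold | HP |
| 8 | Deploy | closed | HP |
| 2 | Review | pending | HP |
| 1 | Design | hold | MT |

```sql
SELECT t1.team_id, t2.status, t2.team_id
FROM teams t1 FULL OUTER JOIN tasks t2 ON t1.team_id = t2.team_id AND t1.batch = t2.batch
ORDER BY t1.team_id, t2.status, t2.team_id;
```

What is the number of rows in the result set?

11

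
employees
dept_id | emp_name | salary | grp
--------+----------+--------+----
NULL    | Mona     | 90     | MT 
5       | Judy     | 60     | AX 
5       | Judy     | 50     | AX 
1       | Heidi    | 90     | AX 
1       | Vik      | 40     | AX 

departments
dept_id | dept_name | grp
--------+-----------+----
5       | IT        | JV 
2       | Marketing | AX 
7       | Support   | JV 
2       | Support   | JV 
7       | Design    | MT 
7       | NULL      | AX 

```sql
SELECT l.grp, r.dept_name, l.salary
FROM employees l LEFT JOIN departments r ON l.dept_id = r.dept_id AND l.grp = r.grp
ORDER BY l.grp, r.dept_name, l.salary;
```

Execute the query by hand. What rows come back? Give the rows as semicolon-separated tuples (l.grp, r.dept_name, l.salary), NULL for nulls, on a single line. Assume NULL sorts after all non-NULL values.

LEFT JOIN keeps every row from `employees`; unmatched rows get NULL for `departments`'s columns.
Matching on l.dept_id = r.dept_id AND l.grp = r.grp. A NULL in a compared column never satisfies the condition.
- l (dept_id=NULL, grp=MT) has no partner → padded with NULL.
- l (dept_id=5, grp=AX) has no partner → padded with NULL.
- l (dept_id=5, grp=AX) has no partner → padded with NULL.
- l (dept_id=1, grp=AX) has no partner → padded with NULL.
- l (dept_id=1, grp=AX) has no partner → padded with NULL.
After projecting and ordering:
l.grp | r.dept_name | l.salary
AX | NULL | 40
AX | NULL | 50
AX | NULL | 60
AX | NULL | 90
MT | NULL | 90

(AX, NULL, 40); (AX, NULL, 50); (AX, NULL, 60); (AX, NULL, 90); (MT, NULL, 90)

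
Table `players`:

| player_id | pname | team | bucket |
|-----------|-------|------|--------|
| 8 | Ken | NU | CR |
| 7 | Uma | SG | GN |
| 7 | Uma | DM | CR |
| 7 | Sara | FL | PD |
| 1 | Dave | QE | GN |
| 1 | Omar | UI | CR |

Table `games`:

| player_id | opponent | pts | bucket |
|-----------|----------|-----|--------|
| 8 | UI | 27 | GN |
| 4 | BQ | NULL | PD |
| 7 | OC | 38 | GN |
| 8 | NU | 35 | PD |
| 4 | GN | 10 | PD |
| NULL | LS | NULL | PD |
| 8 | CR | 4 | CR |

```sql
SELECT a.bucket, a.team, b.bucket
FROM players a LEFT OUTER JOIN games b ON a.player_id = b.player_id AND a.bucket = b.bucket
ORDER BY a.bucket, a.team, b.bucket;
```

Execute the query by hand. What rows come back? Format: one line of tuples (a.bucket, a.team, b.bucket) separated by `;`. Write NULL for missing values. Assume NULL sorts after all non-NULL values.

(CR, DM, NULL); (CR, NU, CR); (CR, UI, NULL); (GN, QE, NULL); (GN, SG, GN); (PD, FL, NULL)

LEFT JOIN keeps every row from `players`; unmatched rows get NULL for `games`'s columns.
Matching on a.player_id = b.player_id AND a.bucket = b.bucket. A NULL in a compared column never satisfies the condition.
- a row (player_id=8, bucket=CR): matches 1 b row(s) → 1 output row(s).
- a row (player_id=7, bucket=GN): matches 1 b row(s) → 1 output row(s).
- a row (player_id=7, bucket=CR): no match → kept, b columns NULL.
- a row (player_id=7, bucket=PD): no match → kept, b columns NULL.
- a row (player_id=1, bucket=GN): no match → kept, b columns NULL.
- a row (player_id=1, bucket=CR): no match → kept, b columns NULL.
After projecting and ordering:
a.bucket | a.team | b.bucket
CR | DM | NULL
CR | NU | CR
CR | UI | NULL
GN | QE | NULL
GN | SG | GN
PD | FL | NULL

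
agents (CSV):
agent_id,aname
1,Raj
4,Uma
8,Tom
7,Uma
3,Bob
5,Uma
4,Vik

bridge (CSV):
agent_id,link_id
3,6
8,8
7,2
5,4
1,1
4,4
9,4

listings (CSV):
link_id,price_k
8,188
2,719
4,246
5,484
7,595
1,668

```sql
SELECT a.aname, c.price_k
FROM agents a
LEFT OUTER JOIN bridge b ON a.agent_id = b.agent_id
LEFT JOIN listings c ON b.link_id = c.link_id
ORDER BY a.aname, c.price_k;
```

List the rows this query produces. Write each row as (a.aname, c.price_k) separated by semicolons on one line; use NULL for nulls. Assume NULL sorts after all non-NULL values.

Evaluate left to right. First `agents a LEFT JOIN bridge b` on agent_id: 7 row(s).
Then LEFT JOIN `listings c` on link_id: each of those 7 rows is kept; rows whose b.link_id has no match in c get NULL for c's columns.

(Bob, NULL); (Raj, 668); (Tom, 188); (Uma, 246); (Uma, 246); (Uma, 719); (Vik, 246)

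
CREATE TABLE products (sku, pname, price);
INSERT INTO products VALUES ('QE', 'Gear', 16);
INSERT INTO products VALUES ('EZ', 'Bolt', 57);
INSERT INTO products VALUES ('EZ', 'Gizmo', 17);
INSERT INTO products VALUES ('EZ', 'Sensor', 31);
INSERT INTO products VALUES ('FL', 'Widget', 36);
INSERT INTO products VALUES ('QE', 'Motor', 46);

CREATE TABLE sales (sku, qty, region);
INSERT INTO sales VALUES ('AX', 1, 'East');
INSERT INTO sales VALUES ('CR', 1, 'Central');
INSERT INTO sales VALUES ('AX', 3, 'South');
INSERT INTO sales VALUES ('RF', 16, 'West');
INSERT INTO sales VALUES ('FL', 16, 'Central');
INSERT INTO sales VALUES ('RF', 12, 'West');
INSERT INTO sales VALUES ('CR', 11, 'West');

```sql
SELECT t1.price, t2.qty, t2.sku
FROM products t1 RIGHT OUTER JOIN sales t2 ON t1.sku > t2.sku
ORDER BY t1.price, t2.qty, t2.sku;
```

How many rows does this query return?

RIGHT JOIN keeps every row from `sales`; unmatched rows get NULL for `products`'s columns.
Matching on t1.sku > t2.sku.
Matched pairs: 26; unmatched t2 rows kept: 2.
Total: 26 matched + 2 padded = 28 rows.

28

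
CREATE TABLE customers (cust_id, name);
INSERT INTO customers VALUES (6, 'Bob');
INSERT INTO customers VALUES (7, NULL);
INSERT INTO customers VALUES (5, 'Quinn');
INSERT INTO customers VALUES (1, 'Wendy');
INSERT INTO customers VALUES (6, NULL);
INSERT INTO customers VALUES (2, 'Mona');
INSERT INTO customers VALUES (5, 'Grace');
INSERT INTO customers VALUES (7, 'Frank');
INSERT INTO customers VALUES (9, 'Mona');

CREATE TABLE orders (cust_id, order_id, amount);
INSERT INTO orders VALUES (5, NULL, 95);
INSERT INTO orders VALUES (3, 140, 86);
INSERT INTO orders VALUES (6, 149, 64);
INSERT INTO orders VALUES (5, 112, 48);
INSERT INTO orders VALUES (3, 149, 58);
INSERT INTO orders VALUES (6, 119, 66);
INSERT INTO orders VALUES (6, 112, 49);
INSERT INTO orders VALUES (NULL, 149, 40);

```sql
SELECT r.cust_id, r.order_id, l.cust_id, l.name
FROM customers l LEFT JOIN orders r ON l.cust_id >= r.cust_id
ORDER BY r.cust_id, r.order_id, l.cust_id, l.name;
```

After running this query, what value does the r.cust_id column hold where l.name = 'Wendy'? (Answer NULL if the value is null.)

LEFT JOIN keeps every row from `customers`; unmatched rows get NULL for `orders`'s columns.
Matching on l.cust_id >= r.cust_id. A NULL in a compared column never satisfies the condition.
Matched pairs: 43; unmatched l rows kept: 2.

NULL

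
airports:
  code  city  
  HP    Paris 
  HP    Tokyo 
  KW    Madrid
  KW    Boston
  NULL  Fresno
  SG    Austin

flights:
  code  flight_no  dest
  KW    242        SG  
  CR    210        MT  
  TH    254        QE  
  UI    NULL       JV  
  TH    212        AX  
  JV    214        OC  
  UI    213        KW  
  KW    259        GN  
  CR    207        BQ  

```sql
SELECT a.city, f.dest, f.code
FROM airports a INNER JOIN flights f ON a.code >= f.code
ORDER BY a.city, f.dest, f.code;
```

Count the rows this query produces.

INNER JOIN keeps only pairs where the ON condition holds.
Matching on a.code >= f.code. A NULL in a compared column never satisfies the condition.
- code=HP: 2 matching f row(s), so 2 row(s) emitted.
- code=HP: 2 matching f row(s), so 2 row(s) emitted.
- code=KW: 5 matching f row(s), so 5 row(s) emitted.
- code=KW: 5 matching f row(s), so 5 row(s) emitted.
- code=NULL: no matching f row, dropped.
- code=SG: 5 matching f row(s), so 5 row(s) emitted.
Total: 19 rows.

19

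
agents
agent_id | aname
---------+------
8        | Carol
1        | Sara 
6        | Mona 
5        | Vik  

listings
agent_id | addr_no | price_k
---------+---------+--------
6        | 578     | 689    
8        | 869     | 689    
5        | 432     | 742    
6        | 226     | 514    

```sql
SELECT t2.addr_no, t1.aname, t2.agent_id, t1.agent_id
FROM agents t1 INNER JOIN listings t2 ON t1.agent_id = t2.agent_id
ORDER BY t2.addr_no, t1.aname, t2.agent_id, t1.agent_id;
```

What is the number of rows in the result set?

INNER JOIN keeps only pairs where the ON condition holds.
Matching on t1.agent_id = t2.agent_id.
Matched pairs: 4.
Total: 4 rows.

4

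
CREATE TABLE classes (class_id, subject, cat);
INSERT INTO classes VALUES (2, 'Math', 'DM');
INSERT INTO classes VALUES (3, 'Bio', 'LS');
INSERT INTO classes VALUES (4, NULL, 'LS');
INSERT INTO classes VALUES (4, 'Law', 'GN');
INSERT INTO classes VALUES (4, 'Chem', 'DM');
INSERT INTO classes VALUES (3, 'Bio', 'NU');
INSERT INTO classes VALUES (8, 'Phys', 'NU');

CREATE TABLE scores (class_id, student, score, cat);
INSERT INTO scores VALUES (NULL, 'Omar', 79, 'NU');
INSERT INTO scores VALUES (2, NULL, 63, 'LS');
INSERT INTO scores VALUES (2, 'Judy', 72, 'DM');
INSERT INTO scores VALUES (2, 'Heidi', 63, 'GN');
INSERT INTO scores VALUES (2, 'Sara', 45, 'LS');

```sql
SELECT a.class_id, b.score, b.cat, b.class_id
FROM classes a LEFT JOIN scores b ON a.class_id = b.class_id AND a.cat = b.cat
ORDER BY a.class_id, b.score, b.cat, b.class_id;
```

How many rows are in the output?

LEFT JOIN keeps every row from `classes`; unmatched rows get NULL for `scores`'s columns.
Matching on a.class_id = b.class_id AND a.cat = b.cat. A NULL in a compared column never satisfies the condition.
- a (class_id=2, cat=DM) pairs with 1 row(s) of b.
- a (class_id=3, cat=LS) has no partner → padded with NULL.
- a (class_id=4, cat=LS) has no partner → padded with NULL.
- a (class_id=4, cat=GN) has no partner → padded with NULL.
- a (class_id=4, cat=DM) has no partner → padded with NULL.
- a (class_id=3, cat=NU) has no partner → padded with NULL.
- a (class_id=8, cat=NU) has no partner → padded with NULL.
Total: 1 matched + 6 padded = 7 rows.

7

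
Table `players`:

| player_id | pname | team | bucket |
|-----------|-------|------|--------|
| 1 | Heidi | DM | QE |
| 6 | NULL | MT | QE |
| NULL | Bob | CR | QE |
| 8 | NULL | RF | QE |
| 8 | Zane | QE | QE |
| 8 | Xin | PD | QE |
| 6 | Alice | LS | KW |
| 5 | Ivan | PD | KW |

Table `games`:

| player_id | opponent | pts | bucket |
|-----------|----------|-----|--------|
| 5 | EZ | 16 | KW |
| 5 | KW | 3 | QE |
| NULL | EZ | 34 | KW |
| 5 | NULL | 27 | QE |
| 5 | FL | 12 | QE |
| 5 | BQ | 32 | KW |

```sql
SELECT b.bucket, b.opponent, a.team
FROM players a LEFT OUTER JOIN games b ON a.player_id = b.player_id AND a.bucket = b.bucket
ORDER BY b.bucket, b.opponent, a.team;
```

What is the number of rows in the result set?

LEFT JOIN keeps every row from `players`; unmatched rows get NULL for `games`'s columns.
Matching on a.player_id = b.player_id AND a.bucket = b.bucket. A NULL in a compared column never satisfies the condition.
- a[0] player_id=1, bucket=QE → no match; kept with NULLs on the b side.
- a[1] player_id=6, bucket=QE → no match; kept with NULLs on the b side.
- a[2] player_id=NULL, bucket=QE → no match; kept with NULLs on the b side.
- a[3] player_id=8, bucket=QE → no match; kept with NULLs on the b side.
- a[4] player_id=8, bucket=QE → no match; kept with NULLs on the b side.
- a[5] player_id=8, bucket=QE → no match; kept with NULLs on the b side.
- a[6] player_id=6, bucket=KW → no match; kept with NULLs on the b side.
- a[7] player_id=5, bucket=KW → 2 match(es) in b → 2 row(s).
Total: 2 matched + 7 padded = 9 rows.

9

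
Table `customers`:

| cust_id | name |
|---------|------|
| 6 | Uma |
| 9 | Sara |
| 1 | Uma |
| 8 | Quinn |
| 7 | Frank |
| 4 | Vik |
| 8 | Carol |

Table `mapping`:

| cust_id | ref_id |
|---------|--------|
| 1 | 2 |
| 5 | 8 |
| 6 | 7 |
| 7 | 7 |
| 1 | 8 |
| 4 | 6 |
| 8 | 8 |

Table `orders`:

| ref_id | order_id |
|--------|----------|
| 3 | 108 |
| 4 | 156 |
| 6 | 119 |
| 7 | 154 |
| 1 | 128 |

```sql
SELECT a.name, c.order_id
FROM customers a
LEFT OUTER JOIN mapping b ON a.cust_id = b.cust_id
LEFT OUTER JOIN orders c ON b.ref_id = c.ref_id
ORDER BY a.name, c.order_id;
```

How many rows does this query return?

Joins associate left-to-right: customers LEFT JOIN mapping on cust_id gives 8 intermediate row(s).
Then LEFT JOIN `orders c` on ref_id: each of those 8 rows is kept; rows whose b.ref_id has no match in c get NULL for c's columns.
Result: 8 row(s).

8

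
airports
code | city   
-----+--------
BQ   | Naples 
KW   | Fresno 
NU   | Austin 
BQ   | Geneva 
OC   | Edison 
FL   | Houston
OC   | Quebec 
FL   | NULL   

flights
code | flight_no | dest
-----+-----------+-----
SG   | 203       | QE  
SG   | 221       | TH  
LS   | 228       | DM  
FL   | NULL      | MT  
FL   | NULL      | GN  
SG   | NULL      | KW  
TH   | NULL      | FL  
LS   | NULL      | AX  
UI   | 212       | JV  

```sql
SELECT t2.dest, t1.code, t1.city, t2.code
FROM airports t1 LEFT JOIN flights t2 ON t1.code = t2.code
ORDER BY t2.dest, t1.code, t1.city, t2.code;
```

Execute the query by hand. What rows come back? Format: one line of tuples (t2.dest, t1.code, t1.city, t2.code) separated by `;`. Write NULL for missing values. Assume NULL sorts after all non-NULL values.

(GN, FL, Houston, FL); (GN, FL, NULL, FL); (MT, FL, Houston, FL); (MT, FL, NULL, FL); (NULL, BQ, Geneva, NULL); (NULL, BQ, Naples, NULL); (NULL, KW, Fresno, NULL); (NULL, NU, Austin, NULL); (NULL, OC, Edison, NULL); (NULL, OC, Quebec, NULL)

LEFT JOIN keeps every row from `airports`; unmatched rows get NULL for `flights`'s columns.
Matching on t1.code = t2.code.
- t1 (code=BQ) has no partner → padded with NULL.
- t1 (code=KW) has no partner → padded with NULL.
- t1 (code=NU) has no partner → padded with NULL.
- t1 (code=BQ) has no partner → padded with NULL.
- t1 (code=OC) has no partner → padded with NULL.
- t1 (code=FL) pairs with 2 row(s) of t2.
- t1 (code=OC) has no partner → padded with NULL.
- t1 (code=FL) pairs with 2 row(s) of t2.
After projecting and ordering:
t2.dest | t1.code | t1.city | t2.code
GN | FL | Houston | FL
GN | FL | NULL | FL
MT | FL | Houston | FL
MT | FL | NULL | FL
NULL | BQ | Geneva | NULL
NULL | BQ | Naples | NULL
NULL | KW | Fresno | NULL
NULL | NU | Austin | NULL
NULL | OC | Edison | NULL
NULL | OC | Quebec | NULL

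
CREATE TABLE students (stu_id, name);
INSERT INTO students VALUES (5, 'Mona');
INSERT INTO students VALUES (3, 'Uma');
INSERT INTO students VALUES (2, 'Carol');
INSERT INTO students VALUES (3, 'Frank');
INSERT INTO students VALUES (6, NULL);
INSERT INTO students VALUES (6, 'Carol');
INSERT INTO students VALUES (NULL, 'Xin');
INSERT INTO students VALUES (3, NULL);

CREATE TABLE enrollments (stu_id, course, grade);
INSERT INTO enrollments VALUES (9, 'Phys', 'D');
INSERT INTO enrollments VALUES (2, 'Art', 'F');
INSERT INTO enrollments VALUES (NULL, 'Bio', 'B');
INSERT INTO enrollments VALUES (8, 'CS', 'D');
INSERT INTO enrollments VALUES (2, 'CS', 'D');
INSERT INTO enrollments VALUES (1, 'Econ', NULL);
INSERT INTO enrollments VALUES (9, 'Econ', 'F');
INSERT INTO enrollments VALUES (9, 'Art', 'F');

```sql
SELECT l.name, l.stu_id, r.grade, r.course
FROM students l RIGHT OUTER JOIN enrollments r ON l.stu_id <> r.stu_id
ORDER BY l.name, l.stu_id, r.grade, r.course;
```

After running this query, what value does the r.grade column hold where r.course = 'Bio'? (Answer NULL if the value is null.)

RIGHT JOIN keeps every row from `enrollments`; unmatched rows get NULL for `students`'s columns.
Matching on l.stu_id <> r.stu_id. A NULL in a compared column never satisfies the condition.
- l[0] stu_id=5 → 7 match(es) in r → 7 row(s).
- l[1] stu_id=3 → 7 match(es) in r → 7 row(s).
- l[2] stu_id=2 → 5 match(es) in r → 5 row(s).
- l[3] stu_id=3 → 7 match(es) in r → 7 row(s).
- l[4] stu_id=6 → 7 match(es) in r → 7 row(s).
- l[5] stu_id=6 → 7 match(es) in r → 7 row(s).
- l[6] stu_id=NULL → no match.
- l[7] stu_id=3 → 7 match(es) in r → 7 row(s).
- plus 1 unmatched r row(s), each kept with NULL l columns.

B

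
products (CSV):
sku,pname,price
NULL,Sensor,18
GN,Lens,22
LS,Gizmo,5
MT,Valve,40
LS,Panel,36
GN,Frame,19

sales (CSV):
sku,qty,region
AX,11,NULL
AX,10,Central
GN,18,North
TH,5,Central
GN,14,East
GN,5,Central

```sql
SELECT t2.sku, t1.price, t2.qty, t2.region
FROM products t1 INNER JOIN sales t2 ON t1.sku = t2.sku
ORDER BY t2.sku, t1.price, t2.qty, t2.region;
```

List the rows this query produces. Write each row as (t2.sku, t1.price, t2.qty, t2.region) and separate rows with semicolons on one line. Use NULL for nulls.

INNER JOIN keeps only pairs where the ON condition holds.
Matching on t1.sku = t2.sku. A NULL in a compared column never satisfies the condition.
- sku=NULL: no matching t2 row, dropped.
- sku=GN: 3 matching t2 row(s), so 3 row(s) emitted.
- sku=LS: no matching t2 row, dropped.
- sku=MT: no matching t2 row, dropped.
- sku=LS: no matching t2 row, dropped.
- sku=GN: 3 matching t2 row(s), so 3 row(s) emitted.
After projecting and ordering:
t2.sku | t1.price | t2.qty | t2.region
GN | 19 | 5 | Central
GN | 19 | 14 | East
GN | 19 | 18 | North
GN | 22 | 5 | Central
GN | 22 | 14 | East
GN | 22 | 18 | North

(GN, 19, 5, Central); (GN, 19, 14, East); (GN, 19, 18, North); (GN, 22, 5, Central); (GN, 22, 14, East); (GN, 22, 18, North)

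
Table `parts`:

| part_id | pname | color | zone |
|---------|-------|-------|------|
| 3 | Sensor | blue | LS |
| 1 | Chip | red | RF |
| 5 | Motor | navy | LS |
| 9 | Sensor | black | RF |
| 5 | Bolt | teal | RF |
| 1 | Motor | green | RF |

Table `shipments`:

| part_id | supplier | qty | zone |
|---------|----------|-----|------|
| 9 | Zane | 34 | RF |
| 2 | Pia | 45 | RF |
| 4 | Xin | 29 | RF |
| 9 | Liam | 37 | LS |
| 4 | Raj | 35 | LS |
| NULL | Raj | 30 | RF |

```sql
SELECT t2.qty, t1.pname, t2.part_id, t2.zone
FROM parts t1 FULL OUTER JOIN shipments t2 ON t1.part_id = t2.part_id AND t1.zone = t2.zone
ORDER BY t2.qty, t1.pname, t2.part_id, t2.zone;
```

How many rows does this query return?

FULL OUTER JOIN keeps every row from both sides; unmatched rows get NULL for the other side's columns.
Matching on t1.part_id = t2.part_id AND t1.zone = t2.zone. A NULL in a compared column never satisfies the condition.
Matched pairs: 1; unmatched t1 rows kept: 5; unmatched t2 rows kept: 5.
Total: 1 matched + 10 padded = 11 rows.

11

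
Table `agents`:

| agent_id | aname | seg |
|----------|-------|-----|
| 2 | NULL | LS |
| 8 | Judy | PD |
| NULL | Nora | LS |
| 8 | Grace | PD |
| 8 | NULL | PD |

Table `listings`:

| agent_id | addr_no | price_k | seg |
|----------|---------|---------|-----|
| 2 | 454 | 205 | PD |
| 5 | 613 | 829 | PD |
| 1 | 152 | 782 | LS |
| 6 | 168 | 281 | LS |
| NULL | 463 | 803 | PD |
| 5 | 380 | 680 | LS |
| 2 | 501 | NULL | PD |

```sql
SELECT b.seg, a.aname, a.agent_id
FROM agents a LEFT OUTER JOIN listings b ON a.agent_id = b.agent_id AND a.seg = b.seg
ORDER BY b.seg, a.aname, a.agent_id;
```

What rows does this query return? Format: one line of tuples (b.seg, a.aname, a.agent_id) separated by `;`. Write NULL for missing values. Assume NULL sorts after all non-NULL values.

(NULL, Grace, 8); (NULL, Judy, 8); (NULL, Nora, NULL); (NULL, NULL, 2); (NULL, NULL, 8)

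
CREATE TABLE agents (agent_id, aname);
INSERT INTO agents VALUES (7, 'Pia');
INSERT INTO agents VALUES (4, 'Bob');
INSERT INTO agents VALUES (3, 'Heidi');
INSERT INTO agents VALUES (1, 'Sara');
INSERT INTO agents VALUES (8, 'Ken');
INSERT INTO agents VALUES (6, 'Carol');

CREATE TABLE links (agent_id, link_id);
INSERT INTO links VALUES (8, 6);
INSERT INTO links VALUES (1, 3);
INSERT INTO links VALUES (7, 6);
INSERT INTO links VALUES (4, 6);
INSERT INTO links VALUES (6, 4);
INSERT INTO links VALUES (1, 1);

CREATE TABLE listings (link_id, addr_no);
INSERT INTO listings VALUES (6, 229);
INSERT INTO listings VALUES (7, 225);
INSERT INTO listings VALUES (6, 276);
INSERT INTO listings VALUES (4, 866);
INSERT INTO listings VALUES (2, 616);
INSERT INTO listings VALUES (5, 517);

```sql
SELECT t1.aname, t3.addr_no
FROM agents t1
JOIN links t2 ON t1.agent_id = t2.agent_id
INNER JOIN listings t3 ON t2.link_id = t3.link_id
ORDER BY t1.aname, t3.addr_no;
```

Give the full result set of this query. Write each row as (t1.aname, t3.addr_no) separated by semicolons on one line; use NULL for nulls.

(Bob, 229); (Bob, 276); (Carol, 866); (Ken, 229); (Ken, 276); (Pia, 229); (Pia, 276)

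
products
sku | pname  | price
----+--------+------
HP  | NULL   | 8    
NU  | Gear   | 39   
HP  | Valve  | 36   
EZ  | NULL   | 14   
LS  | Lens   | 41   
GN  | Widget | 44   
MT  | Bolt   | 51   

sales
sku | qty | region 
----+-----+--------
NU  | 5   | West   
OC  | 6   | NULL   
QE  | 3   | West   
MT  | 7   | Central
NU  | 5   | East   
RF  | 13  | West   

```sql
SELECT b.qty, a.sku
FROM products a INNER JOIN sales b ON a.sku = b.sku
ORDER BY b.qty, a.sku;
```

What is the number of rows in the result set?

INNER JOIN keeps only pairs where the ON condition holds.
Matching on a.sku = b.sku.
Matched pairs: 3.
Total: 3 rows.

3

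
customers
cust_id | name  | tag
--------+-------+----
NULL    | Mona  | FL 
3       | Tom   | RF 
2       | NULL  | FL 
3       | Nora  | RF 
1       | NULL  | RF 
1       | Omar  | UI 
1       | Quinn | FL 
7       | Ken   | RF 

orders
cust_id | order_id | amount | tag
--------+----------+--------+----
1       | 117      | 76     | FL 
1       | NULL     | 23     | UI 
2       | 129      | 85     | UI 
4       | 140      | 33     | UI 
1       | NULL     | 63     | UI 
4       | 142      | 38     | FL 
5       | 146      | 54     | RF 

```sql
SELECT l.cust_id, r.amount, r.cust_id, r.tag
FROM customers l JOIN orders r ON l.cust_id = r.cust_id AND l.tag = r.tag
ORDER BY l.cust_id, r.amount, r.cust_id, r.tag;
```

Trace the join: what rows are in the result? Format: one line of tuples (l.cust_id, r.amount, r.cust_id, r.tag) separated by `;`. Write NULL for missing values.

INNER JOIN keeps only pairs where the ON condition holds.
Matching on l.cust_id = r.cust_id AND l.tag = r.tag. A NULL in a compared column never satisfies the condition.
- cust_id=NULL, tag=FL: no matching r row, dropped.
- cust_id=3, tag=RF: no matching r row, dropped.
- cust_id=2, tag=FL: no matching r row, dropped.
- cust_id=3, tag=RF: no matching r row, dropped.
- cust_id=1, tag=RF: no matching r row, dropped.
- cust_id=1, tag=UI: 2 matching r row(s), so 2 row(s) emitted.
- cust_id=1, tag=FL: 1 matching r row(s), so 1 row(s) emitted.
- cust_id=7, tag=RF: no matching r row, dropped.
After projecting and ordering:
l.cust_id | r.amount | r.cust_id | r.tag
1 | 23 | 1 | UI
1 | 63 | 1 | UI
1 | 76 | 1 | FL

(1, 23, 1, UI); (1, 63, 1, UI); (1, 76, 1, FL)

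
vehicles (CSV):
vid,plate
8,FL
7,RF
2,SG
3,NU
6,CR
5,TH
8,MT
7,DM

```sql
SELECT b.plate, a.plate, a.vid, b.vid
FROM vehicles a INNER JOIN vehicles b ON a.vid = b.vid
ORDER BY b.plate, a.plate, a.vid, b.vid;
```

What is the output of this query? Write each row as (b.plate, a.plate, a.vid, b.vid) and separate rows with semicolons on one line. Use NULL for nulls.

(CR, CR, 6, 6); (DM, DM, 7, 7); (DM, RF, 7, 7); (FL, FL, 8, 8); (FL, MT, 8, 8); (MT, FL, 8, 8); (MT, MT, 8, 8); (NU, NU, 3, 3); (RF, DM, 7, 7); (RF, RF, 7, 7); (SG, SG, 2, 2); (TH, TH, 5, 5)

INNER JOIN keeps only pairs where the ON condition holds.
Matching on a.vid = b.vid.
- vid=8: 2 matching b row(s), so 2 row(s) emitted.
- vid=7: 2 matching b row(s), so 2 row(s) emitted.
- vid=2: 1 matching b row(s), so 1 row(s) emitted.
- vid=3: 1 matching b row(s), so 1 row(s) emitted.
- vid=6: 1 matching b row(s), so 1 row(s) emitted.
- vid=5: 1 matching b row(s), so 1 row(s) emitted.
- vid=8: 2 matching b row(s), so 2 row(s) emitted.
- vid=7: 2 matching b row(s), so 2 row(s) emitted.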